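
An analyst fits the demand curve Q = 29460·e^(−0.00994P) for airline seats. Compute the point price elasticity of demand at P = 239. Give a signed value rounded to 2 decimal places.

dQ/dP = −0.00994·Q = -27.2197. At P = 239, Q = 2738.4.
Ed = (dQ/dP)·(P/Q) = (-27.2197) × (239/2738.4) = -2.3756…

-2.38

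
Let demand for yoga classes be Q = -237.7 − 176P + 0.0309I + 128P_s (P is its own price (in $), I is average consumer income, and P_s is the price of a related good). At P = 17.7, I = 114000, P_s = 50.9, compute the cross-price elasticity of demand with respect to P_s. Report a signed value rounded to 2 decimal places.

0.97

At the given values, Q = -237.7 − 176(17.7) + 0.0309(114000) + 128(50.9) = 6684.9.
∂Q/∂P_s = 128.
E = (128) × (50.9/6684.9) = 0.9746…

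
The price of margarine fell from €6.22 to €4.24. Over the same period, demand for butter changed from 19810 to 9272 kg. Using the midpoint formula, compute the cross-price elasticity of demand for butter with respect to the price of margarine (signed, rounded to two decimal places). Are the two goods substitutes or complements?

%ΔQ_{butter} = (9272 − 19810)/avg = -10538/14541 = -0.724709…
%ΔP_{margarine} = (4.24 − 6.22)/avg = -1.98/5.23 = -0.378585…
E_cross = (-10538/14541) / (-1.98/5.23) = 1.9142…
E_cross > 0 ⇒ the goods are substitutes.

1.91; substitutes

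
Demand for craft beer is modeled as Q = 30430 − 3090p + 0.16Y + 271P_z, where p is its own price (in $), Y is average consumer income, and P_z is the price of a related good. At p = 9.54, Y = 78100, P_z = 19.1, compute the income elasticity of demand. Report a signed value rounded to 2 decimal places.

At the given values, Q = 30430 − 3090(9.54) + 0.16(78100) + 271(19.1) = 18623.5.
∂Q/∂Y = 0.16.
E = (0.16) × (78100/18623.5) = 0.6709…

0.67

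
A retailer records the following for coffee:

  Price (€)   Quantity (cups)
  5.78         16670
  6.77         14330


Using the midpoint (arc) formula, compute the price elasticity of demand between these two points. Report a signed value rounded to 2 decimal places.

-0.96

%ΔQ = (14330 − 16670) / [(16670 + 14330)/2] = -2340/15500 = -0.150967…
%ΔP = (6.77 − 5.78) / [(5.78 + 6.77)/2] = 0.99/6.275 = 0.157768…
Arc Ed = %ΔQ / %ΔP = (-2340/15500) / (0.99/6.275) = -0.9568…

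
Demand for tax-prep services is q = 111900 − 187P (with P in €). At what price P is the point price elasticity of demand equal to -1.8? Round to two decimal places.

384.68

Ed = −187P/(111900 − 187P). Set this equal to -1.8:
187P = 1.8·(111900 − 187P) ⇒ 187P(1 + 1.8) = 1.8·111900
P = 1.8·111900 / (187·2.8) = 384.6829…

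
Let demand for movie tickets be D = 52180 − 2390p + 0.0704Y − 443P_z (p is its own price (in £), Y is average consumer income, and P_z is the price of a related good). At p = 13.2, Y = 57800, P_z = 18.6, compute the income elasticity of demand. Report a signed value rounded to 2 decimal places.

0.25

At the given values, D = 52180 − 2390(13.2) + 0.0704(57800) − 443(18.6) = 16461.32.
∂D/∂Y = 0.0704.
E = (0.0704) × (57800/16461.32) = 0.2471…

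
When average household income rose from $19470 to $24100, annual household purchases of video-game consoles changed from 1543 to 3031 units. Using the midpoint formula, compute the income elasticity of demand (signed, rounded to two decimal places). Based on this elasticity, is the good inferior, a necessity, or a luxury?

3.06; luxury

%ΔQ = (3031 − 1543)/[( 1543 + 3031)/2] = 1488/2287 = 0.650634…
%ΔIncome = (24100 − 19470)/[( 19470 + 24100)/2] = 4630/21785 = 0.212531…
E_income = (1488/2287) / (4630/21785) = 3.0613…
E_income > 1 ⇒ normal good, luxury.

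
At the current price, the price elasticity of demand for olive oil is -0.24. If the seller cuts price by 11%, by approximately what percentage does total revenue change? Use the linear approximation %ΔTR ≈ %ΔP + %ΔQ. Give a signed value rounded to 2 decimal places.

%ΔQ ≈ Ed × %ΔP = (-0.24) × (-11%) = +2.6400%
%ΔTR ≈ %ΔP + %ΔQ = (-11%) + (+2.6400%) = -8.3600%

-8.36%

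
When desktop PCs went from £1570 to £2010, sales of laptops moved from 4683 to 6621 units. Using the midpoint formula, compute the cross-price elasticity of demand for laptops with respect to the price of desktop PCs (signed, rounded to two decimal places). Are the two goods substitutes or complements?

1.39; substitutes

%ΔQ_{laptops} = (6621 − 4683)/avg = 1938/5652 = 0.342887…
%ΔP_{desktop PCs} = (2010 − 1570)/avg = 440/1790 = 0.245810…
E_cross = (1938/5652) / (440/1790) = 1.3949…
E_cross > 0 ⇒ the goods are substitutes.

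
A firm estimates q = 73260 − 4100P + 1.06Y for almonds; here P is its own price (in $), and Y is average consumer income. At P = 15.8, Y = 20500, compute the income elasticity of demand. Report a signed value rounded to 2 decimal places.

At the given values, q = 73260 − 4100(15.8) + 1.06(20500) = 30210.
∂q/∂Y = 1.06.
E = (1.06) × (20500/30210) = 0.7192…

0.72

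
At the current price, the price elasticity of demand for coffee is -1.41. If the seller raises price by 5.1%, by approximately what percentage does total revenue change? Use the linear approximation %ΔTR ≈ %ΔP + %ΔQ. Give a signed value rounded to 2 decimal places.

-2.09%

%ΔQ ≈ Ed × %ΔP = (-1.41) × (+5.1%) = -7.1910%
%ΔTR ≈ %ΔP + %ΔQ = (+5.1%) + (-7.1910%) = -2.0910%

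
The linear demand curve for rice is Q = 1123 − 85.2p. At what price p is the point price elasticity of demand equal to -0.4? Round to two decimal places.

3.77

Ed = −85.2p/(1123 − 85.2p). Set this equal to -0.4:
85.2p = 0.4·(1123 − 85.2p) ⇒ 85.2p(1 + 0.4) = 0.4·1123
p = 0.4·1123 / (85.2·1.4) = 3.7659…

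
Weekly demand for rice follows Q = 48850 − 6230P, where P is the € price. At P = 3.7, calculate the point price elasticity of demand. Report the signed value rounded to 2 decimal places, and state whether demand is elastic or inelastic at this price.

dQ/dP = −6230. At P = 3.7, Q = 48850 − 6230(3.7) = 25799.
Ed = (dQ/dP)·(P/Q) = −6230 × (3.7/25799) = -0.8934…
|Ed| = 0.89 < 1, so demand is inelastic.

-0.89; inelastic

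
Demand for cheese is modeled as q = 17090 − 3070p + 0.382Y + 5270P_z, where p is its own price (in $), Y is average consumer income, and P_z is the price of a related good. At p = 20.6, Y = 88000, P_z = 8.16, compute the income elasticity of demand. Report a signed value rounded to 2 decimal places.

1.10

At the given values, q = 17090 − 3070(20.6) + 0.382(88000) + 5270(8.16) = 30467.2.
∂q/∂Y = 0.382.
E = (0.382) × (88000/30467.2) = 1.1033…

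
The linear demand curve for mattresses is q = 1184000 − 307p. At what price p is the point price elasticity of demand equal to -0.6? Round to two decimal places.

Ed = −307p/(1184000 − 307p). Set this equal to -0.6:
307p = 0.6·(1184000 − 307p) ⇒ 307p(1 + 0.6) = 0.6·1184000
p = 0.6·1184000 / (307·1.6) = 1446.2540…

1446.25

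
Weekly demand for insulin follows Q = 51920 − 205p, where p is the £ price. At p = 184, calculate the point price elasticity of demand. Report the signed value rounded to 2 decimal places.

dQ/dp = −205. At p = 184, Q = 51920 − 205(184) = 14200.
Ed = (dQ/dp)·(p/Q) = −205 × (184/14200) = -2.6563…

-2.66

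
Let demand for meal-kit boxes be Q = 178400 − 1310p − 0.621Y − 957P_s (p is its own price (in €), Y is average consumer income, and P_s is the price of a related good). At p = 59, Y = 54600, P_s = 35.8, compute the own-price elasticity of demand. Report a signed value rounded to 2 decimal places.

At the given values, Q = 178400 − 1310(59) − 0.621(54600) − 957(35.8) = 32942.8.
∂Q/∂p = −1310.
E = (-1310) × (59/32942.8) = -2.3461…

-2.35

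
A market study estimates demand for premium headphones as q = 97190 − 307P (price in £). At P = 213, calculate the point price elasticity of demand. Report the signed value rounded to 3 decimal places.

-2.056

dq/dP = −307. At P = 213, q = 97190 − 307(213) = 31799.
Ed = (dq/dP)·(P/q) = −307 × (213/31799) = -2.05638…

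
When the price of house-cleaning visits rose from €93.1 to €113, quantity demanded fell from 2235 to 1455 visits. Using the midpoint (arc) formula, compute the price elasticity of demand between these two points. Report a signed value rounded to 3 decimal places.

-2.189

%ΔQ = (1455 − 2235) / [(2235 + 1455)/2] = -780/1845 = -0.422764…
%ΔP = (113 − 93.1) / [(93.1 + 113)/2] = 19.9/103.05 = 0.193110…
Arc Ed = %ΔQ / %ΔP = (-780/1845) / (19.9/103.05) = -2.18923…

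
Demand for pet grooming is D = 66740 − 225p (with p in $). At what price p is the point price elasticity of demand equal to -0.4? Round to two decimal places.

84.75

Ed = −225p/(66740 − 225p). Set this equal to -0.4:
225p = 0.4·(66740 − 225p) ⇒ 225p(1 + 0.4) = 0.4·66740
p = 0.4·66740 / (225·1.4) = 84.7492…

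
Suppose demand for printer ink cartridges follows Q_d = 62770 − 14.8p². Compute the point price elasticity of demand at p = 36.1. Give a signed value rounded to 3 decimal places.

dQ_d/dp = −2·14.8·p = -1068.56. At p = 36.1, Q_d = 43482.492.
Ed = (dQ_d/dp)·(p/Q_d) = (-1068.56) × (36.1/43482.492) = -0.88713…

-0.887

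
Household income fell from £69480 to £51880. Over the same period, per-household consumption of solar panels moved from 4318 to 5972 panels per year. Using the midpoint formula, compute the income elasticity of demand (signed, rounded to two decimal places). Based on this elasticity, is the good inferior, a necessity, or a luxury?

-1.11; inferior

%ΔQ = (5972 − 4318)/[( 4318 + 5972)/2] = 1654/5145 = 0.321477…
%ΔIncome = (51880 − 69480)/[( 69480 + 51880)/2] = -17600/60680 = -0.290046…
E_income = (1654/5145) / (-17600/60680) = -1.1083…
E_income < 0 ⇒ inferior good.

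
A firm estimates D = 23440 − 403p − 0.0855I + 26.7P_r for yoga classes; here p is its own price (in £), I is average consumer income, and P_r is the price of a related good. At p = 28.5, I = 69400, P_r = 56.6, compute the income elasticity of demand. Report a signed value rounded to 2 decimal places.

At the given values, D = 23440 − 403(28.5) − 0.0855(69400) + 26.7(56.6) = 7532.02.
∂D/∂I = -0.0855.
E = (-0.0855) × (69400/7532.02) = -0.7877…

-0.79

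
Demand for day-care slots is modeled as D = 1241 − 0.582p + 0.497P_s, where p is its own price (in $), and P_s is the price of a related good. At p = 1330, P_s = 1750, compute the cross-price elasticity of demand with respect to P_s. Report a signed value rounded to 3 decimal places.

0.651

At the given values, D = 1241 − 0.582(1330) + 0.497(1750) = 1336.69.
∂D/∂P_s = 0.497.
E = (0.497) × (1750/1336.69) = 0.65067…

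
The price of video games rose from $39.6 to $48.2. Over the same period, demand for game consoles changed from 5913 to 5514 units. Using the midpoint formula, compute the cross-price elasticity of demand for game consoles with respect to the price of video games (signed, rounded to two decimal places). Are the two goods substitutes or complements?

%ΔQ_{game consoles} = (5514 − 5913)/avg = -399/5713.5 = -0.069834…
%ΔP_{video games} = (48.2 − 39.6)/avg = 8.6/43.9 = 0.195899…
E_cross = (-399/5713.5) / (8.6/43.9) = -0.3564…
E_cross < 0 ⇒ the goods are complements.

-0.36; complements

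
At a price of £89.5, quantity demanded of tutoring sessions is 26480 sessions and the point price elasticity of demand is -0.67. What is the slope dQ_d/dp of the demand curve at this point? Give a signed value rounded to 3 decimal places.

Ed = (dQ_d/dp)·(p/Q_d) ⇒ dQ_d/dp = Ed·Q_d/p = (-0.67)·26480/89.5 = -198.23016…

-198.230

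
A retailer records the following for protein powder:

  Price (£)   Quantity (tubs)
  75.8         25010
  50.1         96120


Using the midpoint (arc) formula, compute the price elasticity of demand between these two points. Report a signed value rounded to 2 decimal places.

%ΔQ = (96120 − 25010) / [(25010 + 96120)/2] = 71110/60565 = 1.174110…
%ΔP = (50.1 − 75.8) / [(75.8 + 50.1)/2] = -25.7/62.95 = -0.408260…
Arc Ed = %ΔQ / %ΔP = (71110/60565) / (-25.7/62.95) = -2.8758…

-2.88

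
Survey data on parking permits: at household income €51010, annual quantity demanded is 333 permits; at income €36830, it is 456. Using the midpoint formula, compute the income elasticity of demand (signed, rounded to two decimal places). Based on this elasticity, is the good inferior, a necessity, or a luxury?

-0.97; inferior

%ΔQ = (456 − 333)/[( 333 + 456)/2] = 123/394.5 = 0.311787…
%ΔIncome = (36830 − 51010)/[( 51010 + 36830)/2] = -14180/43920 = -0.322859…
E_income = (123/394.5) / (-14180/43920) = -0.9657…
E_income < 0 ⇒ inferior good.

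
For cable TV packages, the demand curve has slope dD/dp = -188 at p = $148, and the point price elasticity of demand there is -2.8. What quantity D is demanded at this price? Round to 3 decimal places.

9937.143

Ed = (dD/dp)·(p/D) ⇒ D = (dD/dp)·p/Ed = (-188)·148/(-2.8) = 9937.14285…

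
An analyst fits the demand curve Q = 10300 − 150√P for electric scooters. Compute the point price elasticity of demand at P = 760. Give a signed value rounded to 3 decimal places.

dQ/dP = −150/(2√P) = -2.72054. At P = 760, Q = 6164.79.
Ed = (dQ/dP)·(P/Q) = (-2.72054) × (760/6164.79) = -0.33538…

-0.335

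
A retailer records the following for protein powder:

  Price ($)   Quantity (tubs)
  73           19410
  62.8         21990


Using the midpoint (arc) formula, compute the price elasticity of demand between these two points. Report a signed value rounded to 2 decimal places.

-0.83

%ΔQ = (21990 − 19410) / [(19410 + 21990)/2] = 2580/20700 = 0.124637…
%ΔP = (62.8 − 73) / [(73 + 62.8)/2] = -10.2/67.9 = -0.150220…
Arc Ed = %ΔQ / %ΔP = (2580/20700) / (-10.2/67.9) = -0.8296…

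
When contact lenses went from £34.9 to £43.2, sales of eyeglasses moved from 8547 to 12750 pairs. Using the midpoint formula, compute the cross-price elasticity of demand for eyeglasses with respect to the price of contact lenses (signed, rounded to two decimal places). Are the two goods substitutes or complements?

%ΔQ_{eyeglasses} = (12750 − 8547)/avg = 4203/10648.5 = 0.394703…
%ΔP_{contact lenses} = (43.2 − 34.9)/avg = 8.3/39.05 = 0.212548…
E_cross = (4203/10648.5) / (8.3/39.05) = 1.8570…
E_cross > 0 ⇒ the goods are substitutes.

1.86; substitutes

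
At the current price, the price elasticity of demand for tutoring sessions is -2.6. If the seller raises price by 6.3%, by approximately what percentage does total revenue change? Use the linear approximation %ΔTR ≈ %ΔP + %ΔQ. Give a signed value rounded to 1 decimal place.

-10.1%

%ΔQ ≈ Ed × %ΔP = (-2.6) × (+6.3%) = -16.3800%
%ΔTR ≈ %ΔP + %ΔQ = (+6.3%) + (-16.3800%) = -10.0800%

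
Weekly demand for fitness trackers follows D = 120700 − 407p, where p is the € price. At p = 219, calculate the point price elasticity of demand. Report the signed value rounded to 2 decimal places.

-2.82

dD/dp = −407. At p = 219, D = 120700 − 407(219) = 31567.
Ed = (dD/dp)·(p/D) = −407 × (219/31567) = -2.8236…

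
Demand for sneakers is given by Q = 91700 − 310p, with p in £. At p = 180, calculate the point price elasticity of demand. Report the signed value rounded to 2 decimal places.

-1.55

dQ/dp = −310. At p = 180, Q = 91700 − 310(180) = 35900.
Ed = (dQ/dp)·(p/Q) = −310 × (180/35900) = -1.5543…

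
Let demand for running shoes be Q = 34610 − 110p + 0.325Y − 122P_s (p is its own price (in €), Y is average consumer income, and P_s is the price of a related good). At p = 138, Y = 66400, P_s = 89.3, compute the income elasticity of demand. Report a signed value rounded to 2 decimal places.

0.72

At the given values, Q = 34610 − 110(138) + 0.325(66400) − 122(89.3) = 30115.4.
∂Q/∂Y = 0.325.
E = (0.325) × (66400/30115.4) = 0.7165…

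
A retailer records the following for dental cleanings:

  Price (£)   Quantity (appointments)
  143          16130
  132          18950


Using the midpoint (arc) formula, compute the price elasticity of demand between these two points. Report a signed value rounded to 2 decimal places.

%ΔQ = (18950 − 16130) / [(16130 + 18950)/2] = 2820/17540 = 0.160775…
%ΔP = (132 − 143) / [(143 + 132)/2] = -11/137.5 = -0.08
Arc Ed = %ΔQ / %ΔP = (2820/17540) / (-11/137.5) = -2.0096…

-2.01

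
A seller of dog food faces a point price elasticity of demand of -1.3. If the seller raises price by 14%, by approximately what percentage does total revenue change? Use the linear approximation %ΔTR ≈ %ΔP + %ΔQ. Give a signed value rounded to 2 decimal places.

%ΔQ ≈ Ed × %ΔP = (-1.3) × (+14%) = -18.2000%
%ΔTR ≈ %ΔP + %ΔQ = (+14%) + (-18.2000%) = -4.2000%

-4.20%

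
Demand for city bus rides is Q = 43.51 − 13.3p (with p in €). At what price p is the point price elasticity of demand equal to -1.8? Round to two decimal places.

2.10

Ed = −13.3p/(43.51 − 13.3p). Set this equal to -1.8:
13.3p = 1.8·(43.51 − 13.3p) ⇒ 13.3p(1 + 1.8) = 1.8·43.51
p = 1.8·43.51 / (13.3·2.8) = 2.1030…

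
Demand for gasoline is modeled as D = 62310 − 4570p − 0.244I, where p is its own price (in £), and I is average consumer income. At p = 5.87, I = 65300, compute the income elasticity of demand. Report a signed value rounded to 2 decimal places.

-0.81

At the given values, D = 62310 − 4570(5.87) − 0.244(65300) = 19550.9.
∂D/∂I = -0.244.
E = (-0.244) × (65300/19550.9) = -0.8149…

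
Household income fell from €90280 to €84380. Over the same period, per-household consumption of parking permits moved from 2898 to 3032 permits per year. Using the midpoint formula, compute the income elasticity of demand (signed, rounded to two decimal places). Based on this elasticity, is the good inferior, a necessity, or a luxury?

-0.67; inferior

%ΔQ = (3032 − 2898)/[( 2898 + 3032)/2] = 134/2965 = 0.045193…
%ΔIncome = (84380 − 90280)/[( 90280 + 84380)/2] = -5900/87330 = -0.067559…
E_income = (134/2965) / (-5900/87330) = -0.6689…
E_income < 0 ⇒ inferior good.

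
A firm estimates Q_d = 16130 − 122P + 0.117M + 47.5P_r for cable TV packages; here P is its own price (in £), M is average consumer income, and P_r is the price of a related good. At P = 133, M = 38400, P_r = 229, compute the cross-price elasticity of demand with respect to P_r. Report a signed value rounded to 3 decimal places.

0.712

At the given values, Q_d = 16130 − 122(133) + 0.117(38400) + 47.5(229) = 15274.3.
∂Q_d/∂P_r = 47.5.
E = (47.5) × (229/15274.3) = 0.71214…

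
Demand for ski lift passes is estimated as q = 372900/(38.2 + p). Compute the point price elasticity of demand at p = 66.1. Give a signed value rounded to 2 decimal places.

dq/dp = −372900/(38.2 + p)² = -34.2787. At p = 66.1, q = 3575.26.
Ed = (dq/dp)·(p/q) = (-34.2787) × (66.1/3575.26) = -0.6337…

-0.63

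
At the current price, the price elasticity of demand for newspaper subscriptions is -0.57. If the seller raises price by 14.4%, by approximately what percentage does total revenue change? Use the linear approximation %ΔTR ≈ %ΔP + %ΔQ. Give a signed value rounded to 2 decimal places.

+6.19%

%ΔQ ≈ Ed × %ΔP = (-0.57) × (+14.4%) = -8.2080%
%ΔTR ≈ %ΔP + %ΔQ = (+14.4%) + (-8.2080%) = +6.1920%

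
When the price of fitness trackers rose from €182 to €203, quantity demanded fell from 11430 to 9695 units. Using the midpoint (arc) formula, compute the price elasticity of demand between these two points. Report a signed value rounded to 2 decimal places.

-1.51

%ΔQ = (9695 − 11430) / [(11430 + 9695)/2] = -1735/10562.5 = -0.164260…
%ΔP = (203 − 182) / [(182 + 203)/2] = 21/192.5 = 0.109090…
Arc Ed = %ΔQ / %ΔP = (-1735/10562.5) / (21/192.5) = -1.5057…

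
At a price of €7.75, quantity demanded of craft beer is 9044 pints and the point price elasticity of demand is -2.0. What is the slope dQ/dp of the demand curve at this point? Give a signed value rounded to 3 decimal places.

-2333.935

Ed = (dQ/dp)·(p/Q) ⇒ dQ/dp = Ed·Q/p = (-2.0)·9044/7.75 = -2333.93548…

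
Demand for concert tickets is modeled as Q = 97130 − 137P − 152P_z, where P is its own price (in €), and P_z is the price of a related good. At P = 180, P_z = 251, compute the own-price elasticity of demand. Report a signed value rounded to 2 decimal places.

-0.72

At the given values, Q = 97130 − 137(180) − 152(251) = 34318.
∂Q/∂P = −137.
E = (-137) × (180/34318) = -0.7185…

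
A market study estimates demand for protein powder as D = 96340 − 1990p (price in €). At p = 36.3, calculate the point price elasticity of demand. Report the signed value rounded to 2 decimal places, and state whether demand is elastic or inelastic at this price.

-3.00; elastic

dD/dp = −1990. At p = 36.3, D = 96340 − 1990(36.3) = 24103.
Ed = (dD/dp)·(p/D) = −1990 × (36.3/24103) = -2.9970…
|Ed| = 3.00 > 1, so demand is elastic.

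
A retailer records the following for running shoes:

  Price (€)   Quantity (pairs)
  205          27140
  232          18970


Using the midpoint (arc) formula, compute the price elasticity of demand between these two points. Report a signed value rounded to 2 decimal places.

%ΔQ = (18970 − 27140) / [(27140 + 18970)/2] = -8170/23055 = -0.354369…
%ΔP = (232 − 205) / [(205 + 232)/2] = 27/218.5 = 0.123569…
Arc Ed = %ΔQ / %ΔP = (-8170/23055) / (27/218.5) = -2.8677…

-2.87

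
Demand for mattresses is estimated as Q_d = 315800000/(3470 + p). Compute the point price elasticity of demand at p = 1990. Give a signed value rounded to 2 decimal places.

dQ_d/dp = −315800000/(3470 + p)² = -10.5932. At p = 1990, Q_d = 57838.8.
Ed = (dQ_d/dp)·(p/Q_d) = (-10.5932) × (1990/57838.8) = -0.3644…

-0.36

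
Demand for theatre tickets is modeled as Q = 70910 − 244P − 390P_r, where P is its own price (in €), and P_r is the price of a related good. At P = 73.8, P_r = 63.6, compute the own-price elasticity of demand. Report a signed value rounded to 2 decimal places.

At the given values, Q = 70910 − 244(73.8) − 390(63.6) = 28098.8.
∂Q/∂P = −244.
E = (-244) × (73.8/28098.8) = -0.6408…

-0.64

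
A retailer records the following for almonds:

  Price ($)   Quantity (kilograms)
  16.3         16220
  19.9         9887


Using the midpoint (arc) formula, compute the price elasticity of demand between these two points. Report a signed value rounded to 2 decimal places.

%ΔQ = (9887 − 16220) / [(16220 + 9887)/2] = -6333/13053.5 = -0.485157…
%ΔP = (19.9 − 16.3) / [(16.3 + 19.9)/2] = 3.6/18.1 = 0.198895…
Arc Ed = %ΔQ / %ΔP = (-6333/13053.5) / (3.6/18.1) = -2.4392…

-2.44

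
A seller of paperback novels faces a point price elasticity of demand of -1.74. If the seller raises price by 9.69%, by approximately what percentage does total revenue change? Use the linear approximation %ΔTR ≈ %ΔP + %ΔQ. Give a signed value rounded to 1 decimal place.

-7.2%

%ΔQ ≈ Ed × %ΔP = (-1.74) × (+9.69%) = -16.8606%
%ΔTR ≈ %ΔP + %ΔQ = (+9.69%) + (-16.8606%) = -7.1706%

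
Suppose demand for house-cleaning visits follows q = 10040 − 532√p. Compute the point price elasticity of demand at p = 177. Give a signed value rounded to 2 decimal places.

-1.19

dq/dp = −532/(2√p) = -19.9938. At p = 177, q = 2962.2.
Ed = (dq/dp)·(p/q) = (-19.9938) × (177/2962.2) = -1.1946…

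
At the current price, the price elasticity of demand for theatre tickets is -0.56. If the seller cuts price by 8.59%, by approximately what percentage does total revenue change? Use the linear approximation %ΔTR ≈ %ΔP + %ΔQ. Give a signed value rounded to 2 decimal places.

%ΔQ ≈ Ed × %ΔP = (-0.56) × (-8.59%) = +4.8104%
%ΔTR ≈ %ΔP + %ΔQ = (-8.59%) + (+4.8104%) = -3.7796%

-3.78%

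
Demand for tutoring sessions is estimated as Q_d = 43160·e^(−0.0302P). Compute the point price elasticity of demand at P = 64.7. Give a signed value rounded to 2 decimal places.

-1.95

dQ_d/dP = −0.0302·Q_d = -184.715. At P = 64.7, Q_d = 6116.4.
Ed = (dQ_d/dP)·(P/Q_d) = (-184.715) × (64.7/6116.4) = -1.9539…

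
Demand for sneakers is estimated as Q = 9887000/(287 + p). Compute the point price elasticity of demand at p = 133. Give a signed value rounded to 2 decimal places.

dQ/dp = −9887000/(287 + p)² = -56.0488. At p = 133, Q = 23540.5.
Ed = (dQ/dp)·(p/Q) = (-56.0488) × (133/23540.5) = -0.3166…

-0.32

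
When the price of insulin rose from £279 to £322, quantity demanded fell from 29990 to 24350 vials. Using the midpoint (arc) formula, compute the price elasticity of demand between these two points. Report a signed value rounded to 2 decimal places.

-1.45

%ΔQ = (24350 − 29990) / [(29990 + 24350)/2] = -5640/27170 = -0.207581…
%ΔP = (322 − 279) / [(279 + 322)/2] = 43/300.5 = 0.143094…
Arc Ed = %ΔQ / %ΔP = (-5640/27170) / (43/300.5) = -1.4506…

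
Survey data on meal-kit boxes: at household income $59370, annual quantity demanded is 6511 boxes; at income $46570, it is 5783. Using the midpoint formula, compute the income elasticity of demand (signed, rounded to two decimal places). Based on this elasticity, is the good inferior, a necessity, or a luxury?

%ΔQ = (5783 − 6511)/[( 6511 + 5783)/2] = -728/6147 = -0.118431…
%ΔIncome = (46570 − 59370)/[( 59370 + 46570)/2] = -12800/52970 = -0.241646…
E_income = (-728/6147) / (-12800/52970) = 0.4901…
0 < E_income < 1 ⇒ normal good, necessity.

0.49; necessity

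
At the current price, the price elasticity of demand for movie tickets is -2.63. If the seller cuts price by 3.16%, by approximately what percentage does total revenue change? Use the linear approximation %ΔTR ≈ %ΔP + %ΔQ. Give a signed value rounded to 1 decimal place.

%ΔQ ≈ Ed × %ΔP = (-2.63) × (-3.16%) = +8.3108%
%ΔTR ≈ %ΔP + %ΔQ = (-3.16%) + (+8.3108%) = +5.1508%

+5.2%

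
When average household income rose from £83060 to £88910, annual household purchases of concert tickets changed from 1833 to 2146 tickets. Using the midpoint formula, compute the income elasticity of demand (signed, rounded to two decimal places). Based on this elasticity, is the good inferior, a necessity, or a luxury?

%ΔQ = (2146 − 1833)/[( 1833 + 2146)/2] = 313/1989.5 = 0.157325…
%ΔIncome = (88910 − 83060)/[( 83060 + 88910)/2] = 5850/85985 = 0.068035…
E_income = (313/1989.5) / (5850/85985) = 2.3124…
E_income > 1 ⇒ normal good, luxury.

2.31; luxury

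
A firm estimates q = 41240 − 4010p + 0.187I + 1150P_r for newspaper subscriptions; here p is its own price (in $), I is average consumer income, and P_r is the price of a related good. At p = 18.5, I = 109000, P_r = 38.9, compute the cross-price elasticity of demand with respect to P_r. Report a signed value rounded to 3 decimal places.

At the given values, q = 41240 − 4010(18.5) + 0.187(109000) + 1150(38.9) = 32173.
∂q/∂P_r = 1150.
E = (1150) × (38.9/32173) = 1.39045…

1.390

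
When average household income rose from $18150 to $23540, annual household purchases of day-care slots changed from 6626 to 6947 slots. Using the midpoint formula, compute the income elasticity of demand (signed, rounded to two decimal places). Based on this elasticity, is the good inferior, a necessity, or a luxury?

0.18; necessity

%ΔQ = (6947 − 6626)/[( 6626 + 6947)/2] = 321/6786.5 = 0.047299…
%ΔIncome = (23540 − 18150)/[( 18150 + 23540)/2] = 5390/20845 = 0.258575…
E_income = (321/6786.5) / (5390/20845) = 0.1829…
0 < E_income < 1 ⇒ normal good, necessity.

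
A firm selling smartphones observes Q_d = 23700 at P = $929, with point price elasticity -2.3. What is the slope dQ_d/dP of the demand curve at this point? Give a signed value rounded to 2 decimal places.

-58.68

Ed = (dQ_d/dP)·(P/Q_d) ⇒ dQ_d/dP = Ed·Q_d/P = (-2.3)·23700/929 = -58.6759…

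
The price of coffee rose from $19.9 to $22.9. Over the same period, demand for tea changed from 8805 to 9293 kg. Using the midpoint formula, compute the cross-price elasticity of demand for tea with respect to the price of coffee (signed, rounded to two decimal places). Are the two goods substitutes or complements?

%ΔQ_{tea} = (9293 − 8805)/avg = 488/9049 = 0.053928…
%ΔP_{coffee} = (22.9 − 19.9)/avg = 3/21.4 = 0.140186…
E_cross = (488/9049) / (3/21.4) = 0.3846…
E_cross > 0 ⇒ the goods are substitutes.

0.38; substitutes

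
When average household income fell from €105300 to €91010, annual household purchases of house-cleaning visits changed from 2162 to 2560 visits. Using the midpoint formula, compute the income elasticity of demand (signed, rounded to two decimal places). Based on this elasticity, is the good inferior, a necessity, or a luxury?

-1.16; inferior

%ΔQ = (2560 − 2162)/[( 2162 + 2560)/2] = 398/2361 = 0.168572…
%ΔIncome = (91010 − 105300)/[( 105300 + 91010)/2] = -14290/98155 = -0.145586…
E_income = (398/2361) / (-14290/98155) = -1.1578…
E_income < 0 ⇒ inferior good.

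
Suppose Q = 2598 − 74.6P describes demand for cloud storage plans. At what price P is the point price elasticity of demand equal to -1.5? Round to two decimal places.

20.90

Ed = −74.6P/(2598 − 74.6P). Set this equal to -1.5:
74.6P = 1.5·(2598 − 74.6P) ⇒ 74.6P(1 + 1.5) = 1.5·2598
P = 1.5·2598 / (74.6·2.5) = 20.8954…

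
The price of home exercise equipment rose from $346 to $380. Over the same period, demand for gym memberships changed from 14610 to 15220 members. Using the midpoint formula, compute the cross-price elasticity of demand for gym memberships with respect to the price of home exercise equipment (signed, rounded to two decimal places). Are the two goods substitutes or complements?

%ΔQ_{gym memberships} = (15220 − 14610)/avg = 610/14915 = 0.040898…
%ΔP_{home exercise equipment} = (380 − 346)/avg = 34/363 = 0.093663…
E_cross = (610/14915) / (34/363) = 0.4366…
E_cross > 0 ⇒ the goods are substitutes.

0.44; substitutes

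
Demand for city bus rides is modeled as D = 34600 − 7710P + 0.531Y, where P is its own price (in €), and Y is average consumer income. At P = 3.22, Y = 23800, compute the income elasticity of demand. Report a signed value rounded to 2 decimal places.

0.56

At the given values, D = 34600 − 7710(3.22) + 0.531(23800) = 22411.6.
∂D/∂Y = 0.531.
E = (0.531) × (23800/22411.6) = 0.5638…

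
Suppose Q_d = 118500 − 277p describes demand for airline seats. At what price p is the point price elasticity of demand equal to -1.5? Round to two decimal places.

Ed = −277p/(118500 − 277p). Set this equal to -1.5:
277p = 1.5·(118500 − 277p) ⇒ 277p(1 + 1.5) = 1.5·118500
p = 1.5·118500 / (277·2.5) = 256.6787…

256.68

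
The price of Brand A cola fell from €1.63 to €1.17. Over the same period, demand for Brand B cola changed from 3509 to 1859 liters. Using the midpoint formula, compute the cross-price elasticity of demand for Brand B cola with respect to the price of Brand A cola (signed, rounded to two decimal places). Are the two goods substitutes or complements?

%ΔQ_{Brand B cola} = (1859 − 3509)/avg = -1650/2684 = -0.614754…
%ΔP_{Brand A cola} = (1.17 − 1.63)/avg = -0.46/1.4 = -0.328571…
E_cross = (-1650/2684) / (-0.46/1.4) = 1.8709…
E_cross > 0 ⇒ the goods are substitutes.

1.87; substitutes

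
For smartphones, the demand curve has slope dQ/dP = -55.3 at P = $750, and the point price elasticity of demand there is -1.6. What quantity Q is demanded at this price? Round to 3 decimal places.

Ed = (dQ/dP)·(P/Q) ⇒ Q = (dQ/dP)·P/Ed = (-55.3)·750/(-1.6) = 25921.875

25921.875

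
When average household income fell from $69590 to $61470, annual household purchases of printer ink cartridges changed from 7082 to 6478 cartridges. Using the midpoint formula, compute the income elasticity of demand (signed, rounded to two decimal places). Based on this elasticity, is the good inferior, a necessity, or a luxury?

%ΔQ = (6478 − 7082)/[( 7082 + 6478)/2] = -604/6780 = -0.089085…
%ΔIncome = (61470 − 69590)/[( 69590 + 61470)/2] = -8120/65530 = -0.123912…
E_income = (-604/6780) / (-8120/65530) = 0.7189…
0 < E_income < 1 ⇒ normal good, necessity.

0.72; necessity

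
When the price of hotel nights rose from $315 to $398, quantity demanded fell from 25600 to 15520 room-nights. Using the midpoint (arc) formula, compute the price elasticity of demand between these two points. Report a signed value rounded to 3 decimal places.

-2.106

%ΔQ = (15520 − 25600) / [(25600 + 15520)/2] = -10080/20560 = -0.490272…
%ΔP = (398 − 315) / [(315 + 398)/2] = 83/356.5 = 0.232819…
Arc Ed = %ΔQ / %ΔP = (-10080/20560) / (83/356.5) = -2.10580…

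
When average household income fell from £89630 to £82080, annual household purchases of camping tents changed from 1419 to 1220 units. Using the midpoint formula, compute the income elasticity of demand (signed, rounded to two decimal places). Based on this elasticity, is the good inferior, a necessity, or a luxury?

%ΔQ = (1220 − 1419)/[( 1419 + 1220)/2] = -199/1319.5 = -0.150814…
%ΔIncome = (82080 − 89630)/[( 89630 + 82080)/2] = -7550/85855 = -0.087938…
E_income = (-199/1319.5) / (-7550/85855) = 1.7149…
E_income > 1 ⇒ normal good, luxury.

1.71; luxury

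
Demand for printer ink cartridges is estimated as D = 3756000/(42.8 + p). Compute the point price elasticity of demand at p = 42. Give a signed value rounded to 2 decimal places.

dD/dp = −3756000/(42.8 + p)² = -522.317. At p = 42, D = 44292.5.
Ed = (dD/dp)·(p/D) = (-522.317) × (42/44292.5) = -0.4952…

-0.50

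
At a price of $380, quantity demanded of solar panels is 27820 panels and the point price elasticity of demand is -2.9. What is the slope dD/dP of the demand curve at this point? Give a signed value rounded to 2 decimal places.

Ed = (dD/dP)·(P/D) ⇒ dD/dP = Ed·D/P = (-2.9)·27820/380 = -212.3105…

-212.31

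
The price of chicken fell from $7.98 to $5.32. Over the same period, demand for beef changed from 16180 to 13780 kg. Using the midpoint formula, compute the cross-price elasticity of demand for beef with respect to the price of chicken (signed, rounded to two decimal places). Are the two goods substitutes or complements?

0.40; substitutes

%ΔQ_{beef} = (13780 − 16180)/avg = -2400/14980 = -0.160213…
%ΔP_{chicken} = (5.32 − 7.98)/avg = -2.66/6.65 = -0.4
E_cross = (-2400/14980) / (-2.66/6.65) = 0.4005…
E_cross > 0 ⇒ the goods are substitutes.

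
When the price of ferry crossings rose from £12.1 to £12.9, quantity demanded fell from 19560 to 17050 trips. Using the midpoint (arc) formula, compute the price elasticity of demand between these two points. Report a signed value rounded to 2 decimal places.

-2.14

%ΔQ = (17050 − 19560) / [(19560 + 17050)/2] = -2510/18305 = -0.137121…
%ΔP = (12.9 − 12.1) / [(12.1 + 12.9)/2] = 0.8/12.5 = 0.064
Arc Ed = %ΔQ / %ΔP = (-2510/18305) / (0.8/12.5) = -2.1425…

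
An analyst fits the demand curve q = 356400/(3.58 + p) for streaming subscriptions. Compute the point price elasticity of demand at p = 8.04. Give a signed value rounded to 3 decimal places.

dq/dp = −356400/(3.58 + p)² = -2639.52. At p = 8.04, q = 30671.3.
Ed = (dq/dp)·(p/q) = (-2639.52) × (8.04/30671.3) = -0.69191…

-0.692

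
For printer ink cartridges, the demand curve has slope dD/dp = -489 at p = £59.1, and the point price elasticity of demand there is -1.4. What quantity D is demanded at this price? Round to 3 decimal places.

20642.786

Ed = (dD/dp)·(p/D) ⇒ D = (dD/dp)·p/Ed = (-489)·59.1/(-1.4) = 20642.78571…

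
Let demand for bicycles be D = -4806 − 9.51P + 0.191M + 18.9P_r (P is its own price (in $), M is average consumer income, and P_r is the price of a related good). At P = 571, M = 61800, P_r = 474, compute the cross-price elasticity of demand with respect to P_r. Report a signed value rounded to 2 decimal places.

0.85

At the given values, D = -4806 − 9.51(571) + 0.191(61800) + 18.9(474) = 10526.19.
∂D/∂P_r = 18.9.
E = (18.9) × (474/10526.19) = 0.8510…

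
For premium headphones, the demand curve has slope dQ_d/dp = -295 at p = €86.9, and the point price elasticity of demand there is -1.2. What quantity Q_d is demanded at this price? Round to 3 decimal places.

Ed = (dQ_d/dp)·(p/Q_d) ⇒ Q_d = (dQ_d/dp)·p/Ed = (-295)·86.9/(-1.2) = 21362.91666…

21362.917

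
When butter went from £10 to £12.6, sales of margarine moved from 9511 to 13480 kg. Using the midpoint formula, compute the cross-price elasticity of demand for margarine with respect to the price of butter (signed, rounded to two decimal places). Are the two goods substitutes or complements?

1.50; substitutes

%ΔQ_{margarine} = (13480 − 9511)/avg = 3969/11495.5 = 0.345265…
%ΔP_{butter} = (12.6 − 10)/avg = 2.6/11.3 = 0.230088…
E_cross = (3969/11495.5) / (2.6/11.3) = 1.5005…
E_cross > 0 ⇒ the goods are substitutes.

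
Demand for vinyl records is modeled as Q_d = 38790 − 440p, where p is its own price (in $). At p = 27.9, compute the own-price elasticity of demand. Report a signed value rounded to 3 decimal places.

At the given values, Q_d = 38790 − 440(27.9) = 26514.
∂Q_d/∂p = −440.
E = (-440) × (27.9/26514) = -0.46300…

-0.463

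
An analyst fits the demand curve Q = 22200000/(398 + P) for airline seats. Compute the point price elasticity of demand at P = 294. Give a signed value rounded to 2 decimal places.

dQ/dP = −22200000/(398 + P)² = -46.3597. At P = 294, Q = 32080.9.
Ed = (dQ/dP)·(P/Q) = (-46.3597) × (294/32080.9) = -0.4248…

-0.42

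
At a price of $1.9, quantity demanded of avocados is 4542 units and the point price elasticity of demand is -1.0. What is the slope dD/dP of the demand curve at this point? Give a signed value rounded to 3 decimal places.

Ed = (dD/dP)·(P/D) ⇒ dD/dP = Ed·D/P = (-1.0)·4542/1.9 = -2390.52631…

-2390.526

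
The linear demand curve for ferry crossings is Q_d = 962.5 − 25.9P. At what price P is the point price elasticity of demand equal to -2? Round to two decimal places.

24.77

Ed = −25.9P/(962.5 − 25.9P). Set this equal to -2:
25.9P = 2·(962.5 − 25.9P) ⇒ 25.9P(1 + 2) = 2·962.5
P = 2·962.5 / (25.9·3) = 24.7747…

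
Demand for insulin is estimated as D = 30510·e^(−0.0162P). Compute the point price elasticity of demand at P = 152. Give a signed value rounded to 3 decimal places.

dD/dP = −0.0162·D = -42.126. At P = 152, D = 2600.37.
Ed = (dD/dP)·(P/D) = (-42.126) × (152/2600.37) = -2.4624

-2.462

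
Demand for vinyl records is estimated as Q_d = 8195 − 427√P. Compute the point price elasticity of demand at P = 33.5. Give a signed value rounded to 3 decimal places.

dQ_d/dP = −427/(2√P) = -36.8872. At P = 33.5, Q_d = 5723.56.
Ed = (dQ_d/dP)·(P/Q_d) = (-36.8872) × (33.5/5723.56) = -0.21590…

-0.216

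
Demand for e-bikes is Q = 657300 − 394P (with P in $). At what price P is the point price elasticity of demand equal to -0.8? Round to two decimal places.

Ed = −394P/(657300 − 394P). Set this equal to -0.8:
394P = 0.8·(657300 − 394P) ⇒ 394P(1 + 0.8) = 0.8·657300
P = 0.8·657300 / (394·1.8) = 741.4551…

741.46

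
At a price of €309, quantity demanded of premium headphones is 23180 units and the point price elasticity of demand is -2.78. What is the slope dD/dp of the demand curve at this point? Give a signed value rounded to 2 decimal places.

Ed = (dD/dp)·(p/D) ⇒ dD/dp = Ed·D/p = (-2.78)·23180/309 = -208.5449…

-208.54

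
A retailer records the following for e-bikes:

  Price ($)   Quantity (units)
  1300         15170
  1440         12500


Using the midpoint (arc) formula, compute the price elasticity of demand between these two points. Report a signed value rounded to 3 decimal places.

%ΔQ = (12500 − 15170) / [(15170 + 12500)/2] = -2670/13835 = -0.192988…
%ΔP = (1440 − 1300) / [(1300 + 1440)/2] = 140/1370 = 0.102189…
Arc Ed = %ΔQ / %ΔP = (-2670/13835) / (140/1370) = -1.88853…

-1.889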